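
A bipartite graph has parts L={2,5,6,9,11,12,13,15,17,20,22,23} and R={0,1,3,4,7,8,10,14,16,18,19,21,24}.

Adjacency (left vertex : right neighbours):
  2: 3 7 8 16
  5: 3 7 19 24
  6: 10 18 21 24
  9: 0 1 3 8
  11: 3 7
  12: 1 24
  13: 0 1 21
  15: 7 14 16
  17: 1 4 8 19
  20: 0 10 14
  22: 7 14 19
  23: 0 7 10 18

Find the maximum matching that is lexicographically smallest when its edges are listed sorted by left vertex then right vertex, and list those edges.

|M| = 12 (so the lex-smallest maximum matching has 12 edges)
process left vertices in ascending order; for each, take the smallest-labelled available neighbour that still permits 12 edges overall, or leave it unmatched if none does
lex-smallest matching: {2-3, 5-19, 6-10, 9-1, 11-7, 12-24, 13-21, 15-16, 17-4, 20-0, 22-14, 23-18}

Lex-smallest maximum matching: {(2,3), (5,19), (6,10), (9,1), (11,7), (12,24), (13,21), (15,16), (17,4), (20,0), (22,14), (23,18)}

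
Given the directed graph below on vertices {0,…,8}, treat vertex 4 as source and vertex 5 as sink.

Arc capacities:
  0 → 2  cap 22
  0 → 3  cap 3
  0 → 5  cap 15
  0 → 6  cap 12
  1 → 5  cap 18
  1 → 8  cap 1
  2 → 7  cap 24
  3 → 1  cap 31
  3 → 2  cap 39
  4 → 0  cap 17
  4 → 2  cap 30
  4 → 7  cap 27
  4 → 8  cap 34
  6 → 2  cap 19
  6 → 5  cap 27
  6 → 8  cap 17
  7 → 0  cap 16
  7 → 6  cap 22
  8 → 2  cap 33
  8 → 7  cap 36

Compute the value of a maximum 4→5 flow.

augment #1: 4→0→5 bottleneck 15, total now 15
augment #2: 4→0→6→5 bottleneck 2, total now 17
augment #3: 4→7→6→5 bottleneck 22, total now 39
augment #4: 4→7→0→6→5 bottleneck 3, total now 42
augment #5: 4→7→0→3→1→5 bottleneck 2, total now 44
augment #6: 4→2→7→0→3→1→5 bottleneck 1, total now 45

Maximum flow value: 45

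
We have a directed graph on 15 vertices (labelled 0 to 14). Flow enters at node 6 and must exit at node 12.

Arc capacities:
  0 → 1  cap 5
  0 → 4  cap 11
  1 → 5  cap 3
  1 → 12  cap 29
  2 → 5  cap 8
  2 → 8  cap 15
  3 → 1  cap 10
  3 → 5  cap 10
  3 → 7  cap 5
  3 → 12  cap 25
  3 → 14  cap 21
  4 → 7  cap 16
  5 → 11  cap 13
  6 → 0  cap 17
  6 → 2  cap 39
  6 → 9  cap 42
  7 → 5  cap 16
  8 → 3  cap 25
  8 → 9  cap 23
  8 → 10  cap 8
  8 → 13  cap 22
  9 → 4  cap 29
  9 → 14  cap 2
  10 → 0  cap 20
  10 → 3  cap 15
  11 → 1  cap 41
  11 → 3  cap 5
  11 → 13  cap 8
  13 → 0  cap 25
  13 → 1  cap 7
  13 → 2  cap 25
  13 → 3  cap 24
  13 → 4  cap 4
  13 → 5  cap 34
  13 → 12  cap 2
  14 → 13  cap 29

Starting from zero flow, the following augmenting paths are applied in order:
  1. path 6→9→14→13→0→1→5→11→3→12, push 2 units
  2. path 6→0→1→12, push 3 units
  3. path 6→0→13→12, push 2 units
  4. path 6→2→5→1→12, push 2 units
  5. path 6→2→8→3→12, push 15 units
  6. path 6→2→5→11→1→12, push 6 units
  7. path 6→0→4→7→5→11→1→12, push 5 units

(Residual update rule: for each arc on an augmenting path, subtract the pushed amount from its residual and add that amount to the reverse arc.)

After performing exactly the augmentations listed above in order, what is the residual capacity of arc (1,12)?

after path 1 (6→9→14→13→0→1→5→11→3→12, push 2): res(1,12)=29
after path 2 (6→0→1→12, push 3): res(1,12)=26
after path 3 (6→0→13→12, push 2): res(1,12)=26
after path 4 (6→2→5→1→12, push 2): res(1,12)=24
after path 5 (6→2→8→3→12, push 15): res(1,12)=24
after path 6 (6→2→5→11→1→12, push 6): res(1,12)=18
after path 7 (6→0→4→7→5→11→1→12, push 5): res(1,12)=13

Residual capacity of (1,12): 13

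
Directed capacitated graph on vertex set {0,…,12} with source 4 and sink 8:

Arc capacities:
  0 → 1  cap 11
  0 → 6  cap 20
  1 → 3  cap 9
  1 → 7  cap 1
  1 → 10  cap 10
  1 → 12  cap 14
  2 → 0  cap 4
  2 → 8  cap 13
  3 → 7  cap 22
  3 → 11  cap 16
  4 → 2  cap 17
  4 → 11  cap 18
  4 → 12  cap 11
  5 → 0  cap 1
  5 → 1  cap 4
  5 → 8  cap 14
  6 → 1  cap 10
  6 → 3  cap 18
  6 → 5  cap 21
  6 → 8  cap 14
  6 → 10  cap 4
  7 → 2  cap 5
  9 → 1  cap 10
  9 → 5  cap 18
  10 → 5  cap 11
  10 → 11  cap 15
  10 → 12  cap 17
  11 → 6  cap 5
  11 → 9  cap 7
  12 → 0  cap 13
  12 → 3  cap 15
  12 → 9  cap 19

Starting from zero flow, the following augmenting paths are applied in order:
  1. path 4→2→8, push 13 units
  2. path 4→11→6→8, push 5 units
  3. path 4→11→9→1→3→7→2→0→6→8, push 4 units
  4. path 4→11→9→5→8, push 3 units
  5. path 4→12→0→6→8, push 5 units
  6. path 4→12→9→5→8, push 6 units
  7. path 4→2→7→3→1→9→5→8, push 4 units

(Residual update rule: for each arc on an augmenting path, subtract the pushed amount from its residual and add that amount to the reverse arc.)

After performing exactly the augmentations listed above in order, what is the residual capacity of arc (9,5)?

after path 1 (4→2→8, push 13): res(9,5)=18
after path 2 (4→11→6→8, push 5): res(9,5)=18
after path 3 (4→11→9→1→3→7→2→0→6→8, push 4): res(9,5)=18
after path 4 (4→11→9→5→8, push 3): res(9,5)=15
after path 5 (4→12→0→6→8, push 5): res(9,5)=15
after path 6 (4→12→9→5→8, push 6): res(9,5)=9
after path 7 (4→2→7→3→1→9→5→8, push 4): res(9,5)=5

Residual capacity of (9,5): 5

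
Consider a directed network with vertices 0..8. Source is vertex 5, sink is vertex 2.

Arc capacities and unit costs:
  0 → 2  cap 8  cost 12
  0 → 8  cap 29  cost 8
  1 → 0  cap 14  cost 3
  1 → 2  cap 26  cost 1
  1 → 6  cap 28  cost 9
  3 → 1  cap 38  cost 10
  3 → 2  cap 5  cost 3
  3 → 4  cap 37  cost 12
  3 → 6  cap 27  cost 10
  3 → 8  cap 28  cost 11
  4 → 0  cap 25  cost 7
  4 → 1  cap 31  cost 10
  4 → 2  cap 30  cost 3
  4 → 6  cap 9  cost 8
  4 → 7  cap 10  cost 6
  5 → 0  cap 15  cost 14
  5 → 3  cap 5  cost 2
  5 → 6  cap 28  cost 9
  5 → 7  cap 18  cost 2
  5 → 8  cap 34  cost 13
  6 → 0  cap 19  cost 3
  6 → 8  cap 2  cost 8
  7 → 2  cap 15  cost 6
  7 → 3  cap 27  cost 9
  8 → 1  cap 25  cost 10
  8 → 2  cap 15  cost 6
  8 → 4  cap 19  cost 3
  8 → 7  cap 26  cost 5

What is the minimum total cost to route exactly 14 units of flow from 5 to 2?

shortest-cost path #1: 5→3→2 push 5 @ unit cost 5 (adds 25)
shortest-cost path #2: 5→7→2 push 9 @ unit cost 8 (adds 72)
total cost = 97

Minimum cost for 14 units: 97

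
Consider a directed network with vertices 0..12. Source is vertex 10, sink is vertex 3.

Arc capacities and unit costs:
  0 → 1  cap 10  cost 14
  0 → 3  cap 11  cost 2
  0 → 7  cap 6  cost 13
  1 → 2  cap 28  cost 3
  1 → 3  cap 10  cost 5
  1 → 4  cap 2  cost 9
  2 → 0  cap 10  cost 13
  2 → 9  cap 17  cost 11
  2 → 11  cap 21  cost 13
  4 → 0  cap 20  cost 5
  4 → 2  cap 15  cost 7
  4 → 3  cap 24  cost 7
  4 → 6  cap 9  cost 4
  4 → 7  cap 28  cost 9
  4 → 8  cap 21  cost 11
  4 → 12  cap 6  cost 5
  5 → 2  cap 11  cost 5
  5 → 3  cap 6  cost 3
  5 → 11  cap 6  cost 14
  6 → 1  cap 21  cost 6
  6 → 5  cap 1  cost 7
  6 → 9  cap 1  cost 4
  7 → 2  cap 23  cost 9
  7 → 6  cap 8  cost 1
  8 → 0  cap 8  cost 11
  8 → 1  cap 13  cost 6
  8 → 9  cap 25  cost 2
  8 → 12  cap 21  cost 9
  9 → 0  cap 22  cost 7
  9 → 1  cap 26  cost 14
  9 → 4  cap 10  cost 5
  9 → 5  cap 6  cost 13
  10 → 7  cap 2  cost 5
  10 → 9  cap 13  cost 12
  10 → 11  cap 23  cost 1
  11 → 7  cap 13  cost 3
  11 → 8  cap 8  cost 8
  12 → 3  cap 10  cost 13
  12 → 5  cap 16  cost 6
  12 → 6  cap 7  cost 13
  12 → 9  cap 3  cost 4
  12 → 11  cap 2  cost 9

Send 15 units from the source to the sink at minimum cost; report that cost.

shortest-cost path #1: 10→11→7→6→5→3 push 1 @ unit cost 15 (adds 15)
shortest-cost path #2: 10→11→7→6→1→3 push 7 @ unit cost 16 (adds 112)
shortest-cost path #3: 10→11→8→9→0→3 push 7 @ unit cost 20 (adds 140)
total cost = 267

Minimum cost for 15 units: 267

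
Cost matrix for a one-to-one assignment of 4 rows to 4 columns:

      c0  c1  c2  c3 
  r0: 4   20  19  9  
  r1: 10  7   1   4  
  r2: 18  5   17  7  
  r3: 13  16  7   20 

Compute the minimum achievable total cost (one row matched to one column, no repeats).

Minimum assignment cost: 20

optimal assignment: row0→col0 (cost 4), row1→col3 (cost 4), row2→col1 (cost 5), row3→col2 (cost 7)
total = 4 + 4 + 5 + 7 = 20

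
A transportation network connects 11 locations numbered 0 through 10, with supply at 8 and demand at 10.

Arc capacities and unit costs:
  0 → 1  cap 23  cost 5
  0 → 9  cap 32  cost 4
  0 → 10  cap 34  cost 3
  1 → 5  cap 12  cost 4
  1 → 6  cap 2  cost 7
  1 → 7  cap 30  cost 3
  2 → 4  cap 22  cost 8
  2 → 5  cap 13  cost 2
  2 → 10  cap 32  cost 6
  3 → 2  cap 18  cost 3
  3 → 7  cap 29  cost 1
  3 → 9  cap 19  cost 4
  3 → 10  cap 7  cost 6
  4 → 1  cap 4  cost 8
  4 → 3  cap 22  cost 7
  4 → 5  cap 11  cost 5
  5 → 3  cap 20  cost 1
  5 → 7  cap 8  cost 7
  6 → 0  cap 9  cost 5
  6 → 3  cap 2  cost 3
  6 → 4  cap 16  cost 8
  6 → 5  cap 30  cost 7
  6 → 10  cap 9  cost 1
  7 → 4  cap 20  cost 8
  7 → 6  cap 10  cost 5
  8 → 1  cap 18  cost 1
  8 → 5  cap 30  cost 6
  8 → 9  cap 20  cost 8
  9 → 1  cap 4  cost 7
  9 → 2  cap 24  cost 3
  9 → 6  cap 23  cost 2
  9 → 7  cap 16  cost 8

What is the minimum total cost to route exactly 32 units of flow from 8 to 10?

Minimum cost for 32 units: 429

shortest-cost path #1: 8→1→6→10 push 2 @ unit cost 9 (adds 18)
shortest-cost path #2: 8→1→7→6→10 push 7 @ unit cost 10 (adds 70)
shortest-cost path #3: 8→1→5→3→10 push 7 @ unit cost 12 (adds 84)
shortest-cost path #4: 8→1→5→3→2→10 push 2 @ unit cost 15 (adds 30)
shortest-cost path #5: 8→5→3→2→10 push 11 @ unit cost 16 (adds 176)
shortest-cost path #6: 8→9→2→10 push 3 @ unit cost 17 (adds 51)
total cost = 429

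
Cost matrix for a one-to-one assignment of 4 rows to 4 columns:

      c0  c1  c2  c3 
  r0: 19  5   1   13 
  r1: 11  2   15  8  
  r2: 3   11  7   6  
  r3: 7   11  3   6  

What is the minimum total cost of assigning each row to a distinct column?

optimal assignment: row0→col2 (cost 1), row1→col1 (cost 2), row2→col0 (cost 3), row3→col3 (cost 6)
total = 1 + 2 + 3 + 6 = 12

Minimum assignment cost: 12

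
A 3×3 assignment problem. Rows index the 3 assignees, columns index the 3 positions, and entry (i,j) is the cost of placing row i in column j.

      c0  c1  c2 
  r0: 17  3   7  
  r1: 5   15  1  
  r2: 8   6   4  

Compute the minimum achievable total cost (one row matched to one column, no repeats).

Minimum assignment cost: 12

one of 2 optimal assignments: row0→col1 (cost 3), row1→col0 (cost 5), row2→col2 (cost 4)
total = 3 + 5 + 4 = 12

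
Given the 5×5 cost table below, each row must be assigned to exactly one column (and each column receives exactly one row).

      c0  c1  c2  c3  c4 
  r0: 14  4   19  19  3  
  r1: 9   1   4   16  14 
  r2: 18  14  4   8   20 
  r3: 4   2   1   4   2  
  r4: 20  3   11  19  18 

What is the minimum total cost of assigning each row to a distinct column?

optimal assignment: row0→col4 (cost 3), row1→col2 (cost 4), row2→col3 (cost 8), row3→col0 (cost 4), row4→col1 (cost 3)
total = 3 + 4 + 8 + 4 + 3 = 22

Minimum assignment cost: 22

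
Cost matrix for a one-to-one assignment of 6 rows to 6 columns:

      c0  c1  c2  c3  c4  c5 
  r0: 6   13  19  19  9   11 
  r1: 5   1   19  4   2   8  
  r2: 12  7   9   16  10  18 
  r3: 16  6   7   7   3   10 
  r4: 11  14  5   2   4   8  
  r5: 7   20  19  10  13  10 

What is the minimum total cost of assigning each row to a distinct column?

optimal assignment: row0→col0 (cost 6), row1→col1 (cost 1), row2→col2 (cost 9), row3→col4 (cost 3), row4→col3 (cost 2), row5→col5 (cost 10)
total = 6 + 1 + 9 + 3 + 2 + 10 = 31

Minimum assignment cost: 31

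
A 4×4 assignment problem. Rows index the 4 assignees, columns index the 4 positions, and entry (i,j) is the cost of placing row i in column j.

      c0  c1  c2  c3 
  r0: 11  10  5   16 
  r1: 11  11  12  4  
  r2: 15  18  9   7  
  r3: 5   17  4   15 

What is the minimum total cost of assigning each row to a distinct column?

one of 2 optimal assignments: row0→col1 (cost 10), row1→col3 (cost 4), row2→col2 (cost 9), row3→col0 (cost 5)
total = 10 + 4 + 9 + 5 = 28

Minimum assignment cost: 28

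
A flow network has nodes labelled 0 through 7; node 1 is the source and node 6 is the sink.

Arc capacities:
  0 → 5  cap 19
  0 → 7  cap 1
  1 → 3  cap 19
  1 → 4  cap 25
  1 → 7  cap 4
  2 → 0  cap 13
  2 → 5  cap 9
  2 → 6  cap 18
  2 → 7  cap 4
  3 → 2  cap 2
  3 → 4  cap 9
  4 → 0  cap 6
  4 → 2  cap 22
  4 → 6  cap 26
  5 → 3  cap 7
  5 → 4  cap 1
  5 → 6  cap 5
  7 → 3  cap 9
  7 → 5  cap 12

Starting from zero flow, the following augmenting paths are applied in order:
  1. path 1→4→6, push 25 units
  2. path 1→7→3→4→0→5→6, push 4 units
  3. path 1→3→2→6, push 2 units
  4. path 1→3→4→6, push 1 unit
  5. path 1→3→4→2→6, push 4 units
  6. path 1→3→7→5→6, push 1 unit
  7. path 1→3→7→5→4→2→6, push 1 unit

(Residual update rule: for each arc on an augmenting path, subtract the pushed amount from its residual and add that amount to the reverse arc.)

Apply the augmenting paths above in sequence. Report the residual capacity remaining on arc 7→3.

Residual capacity of (7,3): 7

after path 1 (1→4→6, push 25): res(7,3)=9
after path 2 (1→7→3→4→0→5→6, push 4): res(7,3)=5
after path 3 (1→3→2→6, push 2): res(7,3)=5
after path 4 (1→3→4→6, push 1): res(7,3)=5
after path 5 (1→3→4→2→6, push 4): res(7,3)=5
after path 6 (1→3→7→5→6, push 1): res(7,3)=6
after path 7 (1→3→7→5→4→2→6, push 1): res(7,3)=7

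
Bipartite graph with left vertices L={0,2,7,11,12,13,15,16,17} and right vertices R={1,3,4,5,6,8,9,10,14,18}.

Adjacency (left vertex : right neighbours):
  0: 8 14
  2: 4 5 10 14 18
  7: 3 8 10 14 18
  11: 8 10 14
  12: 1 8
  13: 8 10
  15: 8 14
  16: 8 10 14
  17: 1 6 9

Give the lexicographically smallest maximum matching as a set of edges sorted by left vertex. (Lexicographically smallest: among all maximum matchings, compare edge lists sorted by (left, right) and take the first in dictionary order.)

|M| = 7 (so the lex-smallest maximum matching has 7 edges)
process left vertices in ascending order; for each, take the smallest-labelled available neighbour that still permits 7 edges overall, or leave it unmatched if none does
lex-smallest matching: {0-8, 2-4, 7-3, 11-10, 12-1, 15-14, 17-6}

Lex-smallest maximum matching: {(0,8), (2,4), (7,3), (11,10), (12,1), (15,14), (17,6)}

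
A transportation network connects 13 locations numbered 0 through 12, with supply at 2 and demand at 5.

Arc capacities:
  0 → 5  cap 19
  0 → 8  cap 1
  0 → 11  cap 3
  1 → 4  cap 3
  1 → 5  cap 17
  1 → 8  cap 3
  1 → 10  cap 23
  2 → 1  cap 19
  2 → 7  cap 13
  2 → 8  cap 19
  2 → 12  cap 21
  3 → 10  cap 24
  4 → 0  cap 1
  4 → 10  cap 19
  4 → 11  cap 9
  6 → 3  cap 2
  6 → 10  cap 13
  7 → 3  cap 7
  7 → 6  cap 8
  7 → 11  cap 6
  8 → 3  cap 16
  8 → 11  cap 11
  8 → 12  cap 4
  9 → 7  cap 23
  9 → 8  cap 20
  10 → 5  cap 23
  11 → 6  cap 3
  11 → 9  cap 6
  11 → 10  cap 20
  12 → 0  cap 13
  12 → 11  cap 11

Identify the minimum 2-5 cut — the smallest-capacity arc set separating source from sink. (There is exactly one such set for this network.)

Min-cut arcs: {(1,5), (4,0), (10,5), (12,0)} (total capacity 54)

augment #1: 2→1→5 push 17
augment #2: 2→1→10→5 push 2
augment #3: 2→12→0→5 push 13
augment #4: 2→7→3→10→5 push 7
augment #5: 2→7→6→10→5 push 6
augment #6: 2→8→3→10→5 push 8
augment #7: 2→8→3→10→1→4→0→5 push 1
max flow = 54; residual-reachable set from 2 gives S-side
cut edges (S→T): {(1,5), (4,0), (10,5), (12,0)} total cap 54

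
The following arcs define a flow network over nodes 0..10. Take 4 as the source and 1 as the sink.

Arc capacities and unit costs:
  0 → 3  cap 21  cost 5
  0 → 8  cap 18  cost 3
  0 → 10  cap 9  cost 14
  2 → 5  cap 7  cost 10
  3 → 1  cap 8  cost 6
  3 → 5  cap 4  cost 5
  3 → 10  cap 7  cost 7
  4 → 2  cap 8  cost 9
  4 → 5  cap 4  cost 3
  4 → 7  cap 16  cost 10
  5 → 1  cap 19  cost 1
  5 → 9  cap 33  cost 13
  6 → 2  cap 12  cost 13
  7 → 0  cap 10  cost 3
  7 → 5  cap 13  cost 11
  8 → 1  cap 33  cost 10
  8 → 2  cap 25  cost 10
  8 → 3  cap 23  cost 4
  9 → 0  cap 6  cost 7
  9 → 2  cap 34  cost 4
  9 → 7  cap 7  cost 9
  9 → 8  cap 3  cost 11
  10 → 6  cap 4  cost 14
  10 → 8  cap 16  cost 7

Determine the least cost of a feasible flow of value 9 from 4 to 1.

shortest-cost path #1: 4→5→1 push 4 @ unit cost 4 (adds 16)
shortest-cost path #2: 4→2→5→1 push 5 @ unit cost 20 (adds 100)
total cost = 116

Minimum cost for 9 units: 116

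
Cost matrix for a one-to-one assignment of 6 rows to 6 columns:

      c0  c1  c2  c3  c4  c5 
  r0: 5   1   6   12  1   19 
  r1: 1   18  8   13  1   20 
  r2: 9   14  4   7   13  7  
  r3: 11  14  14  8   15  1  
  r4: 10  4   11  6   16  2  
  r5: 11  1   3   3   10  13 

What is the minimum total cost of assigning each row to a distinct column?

Minimum assignment cost: 14

one of 2 optimal assignments: row0→col4 (cost 1), row1→col0 (cost 1), row2→col2 (cost 4), row3→col5 (cost 1), row4→col1 (cost 4), row5→col3 (cost 3)
total = 1 + 1 + 4 + 1 + 4 + 3 = 14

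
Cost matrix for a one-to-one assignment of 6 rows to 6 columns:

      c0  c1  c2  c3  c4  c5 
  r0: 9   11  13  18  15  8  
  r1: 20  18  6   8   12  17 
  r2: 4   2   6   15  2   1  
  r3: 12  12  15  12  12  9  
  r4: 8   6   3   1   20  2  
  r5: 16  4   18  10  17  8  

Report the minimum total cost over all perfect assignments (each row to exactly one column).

Minimum assignment cost: 31

optimal assignment: row0→col0 (cost 9), row1→col2 (cost 6), row2→col4 (cost 2), row3→col5 (cost 9), row4→col3 (cost 1), row5→col1 (cost 4)
total = 9 + 6 + 2 + 9 + 1 + 4 = 31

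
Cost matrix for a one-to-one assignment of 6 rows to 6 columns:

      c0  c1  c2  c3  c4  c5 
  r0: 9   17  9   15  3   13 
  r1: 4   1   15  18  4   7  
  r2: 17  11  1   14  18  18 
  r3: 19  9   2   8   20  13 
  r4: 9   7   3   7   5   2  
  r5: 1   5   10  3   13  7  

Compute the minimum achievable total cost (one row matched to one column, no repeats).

optimal assignment: row0→col4 (cost 3), row1→col1 (cost 1), row2→col2 (cost 1), row3→col3 (cost 8), row4→col5 (cost 2), row5→col0 (cost 1)
total = 3 + 1 + 1 + 8 + 2 + 1 = 16

Minimum assignment cost: 16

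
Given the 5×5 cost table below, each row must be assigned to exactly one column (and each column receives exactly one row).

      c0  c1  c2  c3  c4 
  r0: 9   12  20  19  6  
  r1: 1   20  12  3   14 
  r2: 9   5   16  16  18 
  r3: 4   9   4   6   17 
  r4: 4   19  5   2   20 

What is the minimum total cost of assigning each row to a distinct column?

optimal assignment: row0→col4 (cost 6), row1→col0 (cost 1), row2→col1 (cost 5), row3→col2 (cost 4), row4→col3 (cost 2)
total = 6 + 1 + 5 + 4 + 2 = 18

Minimum assignment cost: 18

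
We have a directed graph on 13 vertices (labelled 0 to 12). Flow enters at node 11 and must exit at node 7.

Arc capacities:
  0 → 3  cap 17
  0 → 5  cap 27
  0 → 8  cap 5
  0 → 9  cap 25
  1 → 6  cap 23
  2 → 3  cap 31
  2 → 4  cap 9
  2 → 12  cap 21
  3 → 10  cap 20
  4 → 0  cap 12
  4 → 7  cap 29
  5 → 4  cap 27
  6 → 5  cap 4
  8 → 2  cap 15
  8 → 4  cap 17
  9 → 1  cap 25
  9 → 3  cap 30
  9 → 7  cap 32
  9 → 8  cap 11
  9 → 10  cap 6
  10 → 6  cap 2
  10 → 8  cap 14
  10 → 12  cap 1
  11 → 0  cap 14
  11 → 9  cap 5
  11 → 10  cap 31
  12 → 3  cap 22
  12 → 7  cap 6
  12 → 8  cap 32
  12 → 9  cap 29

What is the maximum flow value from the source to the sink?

augment #1: 11→9→7 bottleneck 5, total now 5
augment #2: 11→0→9→7 bottleneck 14, total now 19
augment #3: 11→10→12→7 bottleneck 1, total now 20
augment #4: 11→10→8→4→7 bottleneck 14, total now 34
augment #5: 11→10→6→5→4→7 bottleneck 2, total now 36

Maximum flow value: 36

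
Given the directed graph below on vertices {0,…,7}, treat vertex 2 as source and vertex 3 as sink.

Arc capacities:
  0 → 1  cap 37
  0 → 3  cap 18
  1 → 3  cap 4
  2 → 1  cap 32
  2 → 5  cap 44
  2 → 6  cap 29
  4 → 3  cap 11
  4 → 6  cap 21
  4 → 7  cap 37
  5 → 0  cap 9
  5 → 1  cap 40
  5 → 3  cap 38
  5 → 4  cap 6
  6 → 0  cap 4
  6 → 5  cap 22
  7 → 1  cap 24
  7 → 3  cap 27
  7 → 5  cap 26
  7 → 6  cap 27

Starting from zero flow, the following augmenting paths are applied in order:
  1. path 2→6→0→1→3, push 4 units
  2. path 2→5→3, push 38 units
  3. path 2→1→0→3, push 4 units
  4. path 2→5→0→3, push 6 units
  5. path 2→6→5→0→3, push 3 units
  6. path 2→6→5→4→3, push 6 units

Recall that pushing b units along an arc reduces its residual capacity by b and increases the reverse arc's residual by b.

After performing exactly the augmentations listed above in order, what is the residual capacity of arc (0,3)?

Residual capacity of (0,3): 5

after path 1 (2→6→0→1→3, push 4): res(0,3)=18
after path 2 (2→5→3, push 38): res(0,3)=18
after path 3 (2→1→0→3, push 4): res(0,3)=14
after path 4 (2→5→0→3, push 6): res(0,3)=8
after path 5 (2→6→5→0→3, push 3): res(0,3)=5
after path 6 (2→6→5→4→3, push 6): res(0,3)=5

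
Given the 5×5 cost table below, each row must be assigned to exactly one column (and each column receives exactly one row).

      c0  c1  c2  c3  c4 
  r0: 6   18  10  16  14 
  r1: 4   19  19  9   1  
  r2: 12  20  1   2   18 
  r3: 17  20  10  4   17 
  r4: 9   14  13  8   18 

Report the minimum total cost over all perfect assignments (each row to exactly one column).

Minimum assignment cost: 26

optimal assignment: row0→col0 (cost 6), row1→col4 (cost 1), row2→col2 (cost 1), row3→col3 (cost 4), row4→col1 (cost 14)
total = 6 + 1 + 1 + 4 + 14 = 26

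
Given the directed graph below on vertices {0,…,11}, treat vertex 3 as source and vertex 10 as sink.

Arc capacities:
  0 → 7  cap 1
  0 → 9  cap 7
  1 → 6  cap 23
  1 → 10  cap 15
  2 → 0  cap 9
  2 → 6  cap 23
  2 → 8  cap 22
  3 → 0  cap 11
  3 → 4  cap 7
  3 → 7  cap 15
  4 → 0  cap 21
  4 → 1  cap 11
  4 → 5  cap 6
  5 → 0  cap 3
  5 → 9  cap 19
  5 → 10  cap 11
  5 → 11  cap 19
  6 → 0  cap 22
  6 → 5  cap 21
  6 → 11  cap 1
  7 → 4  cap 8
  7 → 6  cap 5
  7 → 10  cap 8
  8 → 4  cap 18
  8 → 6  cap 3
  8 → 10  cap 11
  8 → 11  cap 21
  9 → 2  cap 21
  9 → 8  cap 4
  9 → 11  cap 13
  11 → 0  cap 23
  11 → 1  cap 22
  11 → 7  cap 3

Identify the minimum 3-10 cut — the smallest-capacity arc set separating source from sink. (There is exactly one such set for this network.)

augment #1: 3→7→10 push 8
augment #2: 3→4→1→10 push 7
augment #3: 3→0→9→8→10 push 4
augment #4: 3→7→4→1→10 push 4
augment #5: 3→7→4→5→10 push 3
augment #6: 3→0→7→4→5→10 push 1
augment #7: 3→0→9→2→8→10 push 3
max flow = 30; residual-reachable set from 3 gives S-side
cut edges (S→T): {(0,7), (0,9), (3,4), (3,7)} total cap 30

Min-cut arcs: {(0,7), (0,9), (3,4), (3,7)} (total capacity 30)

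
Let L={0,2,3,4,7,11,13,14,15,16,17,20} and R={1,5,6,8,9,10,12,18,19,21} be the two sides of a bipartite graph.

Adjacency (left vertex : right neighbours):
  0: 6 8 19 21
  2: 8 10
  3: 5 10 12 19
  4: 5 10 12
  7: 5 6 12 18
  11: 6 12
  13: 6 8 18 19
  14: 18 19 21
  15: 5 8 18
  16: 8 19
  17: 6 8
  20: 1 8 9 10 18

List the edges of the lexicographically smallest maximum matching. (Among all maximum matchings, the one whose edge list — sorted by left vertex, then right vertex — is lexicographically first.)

Lex-smallest maximum matching: {(0,6), (2,8), (3,5), (4,10), (7,12), (13,18), (14,21), (16,19), (20,1)}

|M| = 9 (so the lex-smallest maximum matching has 9 edges)
process left vertices in ascending order; for each, take the smallest-labelled available neighbour that still permits 9 edges overall, or leave it unmatched if none does
lex-smallest matching: {0-6, 2-8, 3-5, 4-10, 7-12, 13-18, 14-21, 16-19, 20-1}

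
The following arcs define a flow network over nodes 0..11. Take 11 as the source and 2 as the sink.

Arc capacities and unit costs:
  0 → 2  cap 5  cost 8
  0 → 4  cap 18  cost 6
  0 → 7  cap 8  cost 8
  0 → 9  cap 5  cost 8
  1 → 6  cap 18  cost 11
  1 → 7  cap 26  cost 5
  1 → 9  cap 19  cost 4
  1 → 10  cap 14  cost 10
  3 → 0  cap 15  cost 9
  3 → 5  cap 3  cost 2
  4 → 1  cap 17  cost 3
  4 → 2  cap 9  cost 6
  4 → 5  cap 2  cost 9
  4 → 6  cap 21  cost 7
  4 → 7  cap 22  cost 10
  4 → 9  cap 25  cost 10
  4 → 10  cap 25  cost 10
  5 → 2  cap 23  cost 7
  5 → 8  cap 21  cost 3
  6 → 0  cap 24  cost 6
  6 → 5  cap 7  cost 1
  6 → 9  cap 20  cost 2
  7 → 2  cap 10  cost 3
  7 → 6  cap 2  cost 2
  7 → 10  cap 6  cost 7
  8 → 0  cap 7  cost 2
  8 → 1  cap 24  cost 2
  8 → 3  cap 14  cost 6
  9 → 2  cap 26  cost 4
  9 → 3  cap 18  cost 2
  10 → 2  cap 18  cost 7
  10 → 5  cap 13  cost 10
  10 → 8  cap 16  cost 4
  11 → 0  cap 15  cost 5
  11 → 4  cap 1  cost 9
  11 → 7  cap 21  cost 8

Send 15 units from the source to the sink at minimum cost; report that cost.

shortest-cost path #1: 11→7→2 push 10 @ unit cost 11 (adds 110)
shortest-cost path #2: 11→0→2 push 5 @ unit cost 13 (adds 65)
total cost = 175

Minimum cost for 15 units: 175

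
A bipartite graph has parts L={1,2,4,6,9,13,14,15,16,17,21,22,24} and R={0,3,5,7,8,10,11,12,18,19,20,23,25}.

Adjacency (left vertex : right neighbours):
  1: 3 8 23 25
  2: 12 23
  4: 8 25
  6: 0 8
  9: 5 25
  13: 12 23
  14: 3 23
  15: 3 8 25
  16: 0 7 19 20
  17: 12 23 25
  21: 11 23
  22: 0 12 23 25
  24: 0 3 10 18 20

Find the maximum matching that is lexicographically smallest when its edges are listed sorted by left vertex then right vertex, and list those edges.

Lex-smallest maximum matching: {(1,3), (2,12), (4,8), (6,0), (9,5), (13,23), (15,25), (16,7), (21,11), (24,10)}

|M| = 10 (so the lex-smallest maximum matching has 10 edges)
process left vertices in ascending order; for each, take the smallest-labelled available neighbour that still permits 10 edges overall, or leave it unmatched if none does
lex-smallest matching: {1-3, 2-12, 4-8, 6-0, 9-5, 13-23, 15-25, 16-7, 21-11, 24-10}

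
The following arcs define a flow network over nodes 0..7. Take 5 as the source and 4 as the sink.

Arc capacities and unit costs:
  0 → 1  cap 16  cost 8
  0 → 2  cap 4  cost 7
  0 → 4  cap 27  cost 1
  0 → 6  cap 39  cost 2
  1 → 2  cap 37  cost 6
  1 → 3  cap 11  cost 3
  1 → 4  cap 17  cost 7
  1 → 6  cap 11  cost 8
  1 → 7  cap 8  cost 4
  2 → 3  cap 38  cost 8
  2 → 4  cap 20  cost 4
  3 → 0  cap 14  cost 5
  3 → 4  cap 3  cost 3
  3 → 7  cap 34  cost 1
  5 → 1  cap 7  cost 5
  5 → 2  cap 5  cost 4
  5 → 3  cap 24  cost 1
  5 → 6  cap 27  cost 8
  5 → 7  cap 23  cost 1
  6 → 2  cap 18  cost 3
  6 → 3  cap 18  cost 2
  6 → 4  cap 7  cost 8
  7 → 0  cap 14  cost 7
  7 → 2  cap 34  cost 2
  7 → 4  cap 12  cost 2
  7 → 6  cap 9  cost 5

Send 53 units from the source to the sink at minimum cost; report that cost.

Minimum cost for 53 units: 337

shortest-cost path #1: 5→7→4 push 12 @ unit cost 3 (adds 36)
shortest-cost path #2: 5→3→4 push 3 @ unit cost 4 (adds 12)
shortest-cost path #3: 5→7→2→4 push 11 @ unit cost 7 (adds 77)
shortest-cost path #4: 5→3→0→4 push 14 @ unit cost 7 (adds 98)
shortest-cost path #5: 5→2→4 push 5 @ unit cost 8 (adds 40)
shortest-cost path #6: 5→3→7→2→4 push 4 @ unit cost 8 (adds 32)
shortest-cost path #7: 5→3→7→0→4 push 3 @ unit cost 10 (adds 30)
shortest-cost path #8: 5→1→4 push 1 @ unit cost 12 (adds 12)
total cost = 337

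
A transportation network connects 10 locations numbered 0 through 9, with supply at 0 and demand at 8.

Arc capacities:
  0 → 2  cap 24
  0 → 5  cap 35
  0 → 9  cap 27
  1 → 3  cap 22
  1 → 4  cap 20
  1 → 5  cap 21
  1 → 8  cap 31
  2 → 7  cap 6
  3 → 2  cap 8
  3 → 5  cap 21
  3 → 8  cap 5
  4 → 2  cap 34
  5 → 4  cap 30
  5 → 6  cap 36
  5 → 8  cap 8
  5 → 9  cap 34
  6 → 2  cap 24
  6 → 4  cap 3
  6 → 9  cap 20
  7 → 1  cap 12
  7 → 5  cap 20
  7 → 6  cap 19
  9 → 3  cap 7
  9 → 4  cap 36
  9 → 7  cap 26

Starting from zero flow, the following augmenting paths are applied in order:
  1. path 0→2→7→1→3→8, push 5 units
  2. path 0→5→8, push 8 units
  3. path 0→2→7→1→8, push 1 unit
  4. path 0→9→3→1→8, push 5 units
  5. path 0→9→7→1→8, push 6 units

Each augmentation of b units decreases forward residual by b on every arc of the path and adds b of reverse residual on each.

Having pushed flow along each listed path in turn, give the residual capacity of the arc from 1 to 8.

after path 1 (0→2→7→1→3→8, push 5): res(1,8)=31
after path 2 (0→5→8, push 8): res(1,8)=31
after path 3 (0→2→7→1→8, push 1): res(1,8)=30
after path 4 (0→9→3→1→8, push 5): res(1,8)=25
after path 5 (0→9→7→1→8, push 6): res(1,8)=19

Residual capacity of (1,8): 19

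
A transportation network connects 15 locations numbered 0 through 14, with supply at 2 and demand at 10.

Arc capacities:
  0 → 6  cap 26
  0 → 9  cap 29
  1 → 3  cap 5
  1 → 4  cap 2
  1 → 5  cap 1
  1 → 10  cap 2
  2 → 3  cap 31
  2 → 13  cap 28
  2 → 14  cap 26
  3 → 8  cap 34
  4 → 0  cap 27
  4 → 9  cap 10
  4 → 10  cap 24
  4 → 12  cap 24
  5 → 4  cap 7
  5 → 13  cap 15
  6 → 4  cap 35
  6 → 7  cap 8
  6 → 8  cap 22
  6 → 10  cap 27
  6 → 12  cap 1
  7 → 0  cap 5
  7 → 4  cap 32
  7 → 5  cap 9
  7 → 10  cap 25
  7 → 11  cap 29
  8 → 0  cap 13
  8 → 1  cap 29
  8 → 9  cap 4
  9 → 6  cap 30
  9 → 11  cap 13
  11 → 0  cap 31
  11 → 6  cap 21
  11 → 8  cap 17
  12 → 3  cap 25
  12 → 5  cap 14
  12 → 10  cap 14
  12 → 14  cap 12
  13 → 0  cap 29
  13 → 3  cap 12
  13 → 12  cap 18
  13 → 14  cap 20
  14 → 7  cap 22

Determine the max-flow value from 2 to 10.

Maximum flow value: 72

augment #1: 2→13→12→10 bottleneck 14, total now 14
augment #2: 2→14→7→10 bottleneck 22, total now 36
augment #3: 2→3→8→1→10 bottleneck 2, total now 38
augment #4: 2→13→0→6→10 bottleneck 14, total now 52
augment #5: 2→3→8→0→6→10 bottleneck 12, total now 64
augment #6: 2→3→8→1→4→10 bottleneck 2, total now 66
augment #7: 2→3→8→9→6→10 bottleneck 1, total now 67
augment #8: 2→3→8→1→5→4→10 bottleneck 1, total now 68
augment #9: 2→3→8→9→6→4→10 bottleneck 3, total now 71
augment #10: 2→3→8→0→9→6→4→10 bottleneck 1, total now 72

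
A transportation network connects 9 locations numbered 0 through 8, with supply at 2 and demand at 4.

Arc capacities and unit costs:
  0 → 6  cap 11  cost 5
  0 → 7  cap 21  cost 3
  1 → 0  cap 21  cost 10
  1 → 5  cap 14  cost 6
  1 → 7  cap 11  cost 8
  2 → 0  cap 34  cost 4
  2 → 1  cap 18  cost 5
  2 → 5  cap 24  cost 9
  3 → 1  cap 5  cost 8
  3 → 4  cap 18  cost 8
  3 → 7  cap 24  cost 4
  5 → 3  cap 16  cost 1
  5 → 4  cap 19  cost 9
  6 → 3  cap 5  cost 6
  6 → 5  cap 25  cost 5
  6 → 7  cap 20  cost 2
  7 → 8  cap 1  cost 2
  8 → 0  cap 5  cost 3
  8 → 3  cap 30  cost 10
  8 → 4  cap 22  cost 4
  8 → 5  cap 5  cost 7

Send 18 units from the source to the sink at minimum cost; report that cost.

Minimum cost for 18 units: 319

shortest-cost path #1: 2→0→7→8→4 push 1 @ unit cost 13 (adds 13)
shortest-cost path #2: 2→5→4 push 17 @ unit cost 18 (adds 306)
total cost = 319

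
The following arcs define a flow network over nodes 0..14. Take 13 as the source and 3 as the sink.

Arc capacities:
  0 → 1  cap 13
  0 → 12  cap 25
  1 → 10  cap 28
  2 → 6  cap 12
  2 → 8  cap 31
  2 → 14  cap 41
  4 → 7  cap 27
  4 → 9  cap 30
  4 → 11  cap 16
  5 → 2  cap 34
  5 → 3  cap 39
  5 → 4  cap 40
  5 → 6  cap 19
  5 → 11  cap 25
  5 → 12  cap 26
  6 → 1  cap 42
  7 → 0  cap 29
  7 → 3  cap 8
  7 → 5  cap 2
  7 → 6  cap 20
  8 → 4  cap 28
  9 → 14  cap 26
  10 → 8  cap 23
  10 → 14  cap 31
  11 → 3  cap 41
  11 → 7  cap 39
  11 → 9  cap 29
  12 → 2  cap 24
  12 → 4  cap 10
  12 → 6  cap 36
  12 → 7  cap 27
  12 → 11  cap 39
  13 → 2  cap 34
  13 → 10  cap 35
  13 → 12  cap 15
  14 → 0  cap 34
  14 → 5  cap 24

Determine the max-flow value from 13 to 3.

augment #1: 13→12→7→3 bottleneck 8, total now 8
augment #2: 13→12→11→3 bottleneck 7, total now 15
augment #3: 13→2→14→5→3 bottleneck 24, total now 39
augment #4: 13→2→8→4→11→3 bottleneck 10, total now 49
augment #5: 13→10→8→4→11→3 bottleneck 6, total now 55
augment #6: 13→10→8→4→7→5→3 bottleneck 2, total now 57
augment #7: 13→10→14→0→12→11→3 bottleneck 18, total now 75

Maximum flow value: 75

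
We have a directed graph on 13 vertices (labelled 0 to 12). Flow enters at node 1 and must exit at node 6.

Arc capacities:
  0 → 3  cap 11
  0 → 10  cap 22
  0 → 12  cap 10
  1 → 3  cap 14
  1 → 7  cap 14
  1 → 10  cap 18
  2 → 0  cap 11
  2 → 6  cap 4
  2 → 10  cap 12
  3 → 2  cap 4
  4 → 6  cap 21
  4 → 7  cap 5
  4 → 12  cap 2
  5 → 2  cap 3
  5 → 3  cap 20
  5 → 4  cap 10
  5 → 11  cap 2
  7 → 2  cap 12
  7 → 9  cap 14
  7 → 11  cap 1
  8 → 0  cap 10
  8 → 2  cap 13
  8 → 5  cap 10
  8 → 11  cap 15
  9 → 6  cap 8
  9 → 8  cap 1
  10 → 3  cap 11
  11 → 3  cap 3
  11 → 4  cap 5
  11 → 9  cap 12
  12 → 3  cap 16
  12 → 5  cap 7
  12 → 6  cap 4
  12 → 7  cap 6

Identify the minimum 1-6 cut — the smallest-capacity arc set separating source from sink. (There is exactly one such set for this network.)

augment #1: 1→3→2→6 push 4
augment #2: 1→7→9→6 push 8
augment #3: 1→7→11→4→6 push 1
augment #4: 1→7→2→0→12→6 push 4
augment #5: 1→7→9→8→5→4→6 push 1
max flow = 18; residual-reachable set from 1 gives S-side
cut edges (S→T): {(1,7), (3,2)} total cap 18

Min-cut arcs: {(1,7), (3,2)} (total capacity 18)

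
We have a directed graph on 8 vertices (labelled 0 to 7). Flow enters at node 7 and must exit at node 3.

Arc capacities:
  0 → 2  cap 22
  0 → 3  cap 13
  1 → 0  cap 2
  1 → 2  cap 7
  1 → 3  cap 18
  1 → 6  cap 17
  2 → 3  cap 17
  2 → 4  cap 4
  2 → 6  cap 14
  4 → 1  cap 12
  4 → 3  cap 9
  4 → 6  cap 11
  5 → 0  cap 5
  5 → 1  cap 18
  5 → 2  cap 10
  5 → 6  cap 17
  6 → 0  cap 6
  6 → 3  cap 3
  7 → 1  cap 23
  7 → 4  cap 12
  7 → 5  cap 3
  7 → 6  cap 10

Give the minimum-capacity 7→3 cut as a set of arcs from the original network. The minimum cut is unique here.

augment #1: 7→1→3 push 18
augment #2: 7→4→3 push 9
augment #3: 7→6→3 push 3
augment #4: 7→1→0→3 push 2
augment #5: 7→1→2→3 push 3
augment #6: 7→5→0→3 push 3
augment #7: 7→6→0→3 push 6
augment #8: 7→4→1→2→3 push 3
max flow = 47; residual-reachable set from 7 gives S-side
cut edges (S→T): {(6,0), (6,3), (7,1), (7,4), (7,5)} total cap 47

Min-cut arcs: {(6,0), (6,3), (7,1), (7,4), (7,5)} (total capacity 47)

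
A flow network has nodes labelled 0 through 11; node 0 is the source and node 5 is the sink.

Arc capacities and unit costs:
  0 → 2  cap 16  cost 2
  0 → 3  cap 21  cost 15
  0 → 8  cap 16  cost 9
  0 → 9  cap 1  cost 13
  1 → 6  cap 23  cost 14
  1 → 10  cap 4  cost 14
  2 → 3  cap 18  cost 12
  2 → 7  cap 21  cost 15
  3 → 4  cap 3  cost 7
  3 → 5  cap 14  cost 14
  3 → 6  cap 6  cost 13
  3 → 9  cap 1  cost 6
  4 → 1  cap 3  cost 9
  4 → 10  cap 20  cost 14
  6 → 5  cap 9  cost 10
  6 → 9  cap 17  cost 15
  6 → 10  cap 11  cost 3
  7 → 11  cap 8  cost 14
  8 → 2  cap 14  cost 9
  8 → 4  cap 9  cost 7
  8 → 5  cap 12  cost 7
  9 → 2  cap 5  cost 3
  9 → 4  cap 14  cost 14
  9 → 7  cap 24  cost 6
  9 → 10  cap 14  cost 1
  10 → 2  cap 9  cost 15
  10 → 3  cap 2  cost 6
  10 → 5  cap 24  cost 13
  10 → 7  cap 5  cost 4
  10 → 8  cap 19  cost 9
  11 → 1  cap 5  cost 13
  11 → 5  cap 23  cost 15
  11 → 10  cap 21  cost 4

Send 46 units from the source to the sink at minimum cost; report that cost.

shortest-cost path #1: 0→8→5 push 12 @ unit cost 16 (adds 192)
shortest-cost path #2: 0→9→10→5 push 1 @ unit cost 27 (adds 27)
shortest-cost path #3: 0→2→3→5 push 14 @ unit cost 28 (adds 392)
shortest-cost path #4: 0→2→3→9→10→5 push 1 @ unit cost 34 (adds 34)
shortest-cost path #5: 0→2→3→6→5 push 1 @ unit cost 37 (adds 37)
shortest-cost path #6: 0→3→6→5 push 5 @ unit cost 38 (adds 190)
shortest-cost path #7: 0→8→4→10→5 push 4 @ unit cost 43 (adds 172)
shortest-cost path #8: 0→3→2→7→11→5 push 8 @ unit cost 47 (adds 376)
total cost = 1420

Minimum cost for 46 units: 1420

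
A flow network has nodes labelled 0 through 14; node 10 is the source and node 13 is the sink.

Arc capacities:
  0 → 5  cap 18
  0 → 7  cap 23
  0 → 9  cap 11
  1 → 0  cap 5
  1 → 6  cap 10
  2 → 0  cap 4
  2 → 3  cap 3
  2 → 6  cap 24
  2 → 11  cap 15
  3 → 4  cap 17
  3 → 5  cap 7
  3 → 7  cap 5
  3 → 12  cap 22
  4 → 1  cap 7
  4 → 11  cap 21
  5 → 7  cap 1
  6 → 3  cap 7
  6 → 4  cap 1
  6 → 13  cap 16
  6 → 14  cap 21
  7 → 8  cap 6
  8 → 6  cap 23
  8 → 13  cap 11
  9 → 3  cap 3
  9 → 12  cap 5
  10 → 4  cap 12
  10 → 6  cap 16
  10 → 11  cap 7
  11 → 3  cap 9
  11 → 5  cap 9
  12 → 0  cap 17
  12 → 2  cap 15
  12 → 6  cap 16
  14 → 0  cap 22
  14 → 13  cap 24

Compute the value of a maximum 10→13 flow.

Maximum flow value: 33

augment #1: 10→6→13 bottleneck 16, total now 16
augment #2: 10→4→1→6→14→13 bottleneck 7, total now 23
augment #3: 10→11→3→7→8→13 bottleneck 5, total now 28
augment #4: 10→11→5→7→8→13 bottleneck 1, total now 29
augment #5: 10→11→3→12→6→14→13 bottleneck 1, total now 30
augment #6: 10→4→11→3→12→6→14→13 bottleneck 3, total now 33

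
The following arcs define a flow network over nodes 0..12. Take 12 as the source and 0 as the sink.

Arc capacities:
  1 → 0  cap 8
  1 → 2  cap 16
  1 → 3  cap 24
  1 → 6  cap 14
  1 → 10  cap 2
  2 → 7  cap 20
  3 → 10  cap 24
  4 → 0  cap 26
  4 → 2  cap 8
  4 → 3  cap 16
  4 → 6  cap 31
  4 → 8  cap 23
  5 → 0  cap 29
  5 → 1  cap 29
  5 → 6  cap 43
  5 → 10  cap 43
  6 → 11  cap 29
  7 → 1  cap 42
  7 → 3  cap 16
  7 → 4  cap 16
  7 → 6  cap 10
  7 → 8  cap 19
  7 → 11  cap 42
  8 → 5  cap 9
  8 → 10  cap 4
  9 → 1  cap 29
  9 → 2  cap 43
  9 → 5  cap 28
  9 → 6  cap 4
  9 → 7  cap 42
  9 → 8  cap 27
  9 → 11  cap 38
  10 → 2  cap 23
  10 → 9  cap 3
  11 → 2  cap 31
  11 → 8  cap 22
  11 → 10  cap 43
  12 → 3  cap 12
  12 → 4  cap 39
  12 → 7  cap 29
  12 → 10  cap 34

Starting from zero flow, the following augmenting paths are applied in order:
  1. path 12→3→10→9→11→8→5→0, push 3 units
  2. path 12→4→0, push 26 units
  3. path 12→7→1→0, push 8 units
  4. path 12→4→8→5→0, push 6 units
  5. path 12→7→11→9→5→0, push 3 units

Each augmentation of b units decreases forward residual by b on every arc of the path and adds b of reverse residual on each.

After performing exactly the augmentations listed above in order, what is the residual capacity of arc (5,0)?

Residual capacity of (5,0): 17

after path 1 (12→3→10→9→11→8→5→0, push 3): res(5,0)=26
after path 2 (12→4→0, push 26): res(5,0)=26
after path 3 (12→7→1→0, push 8): res(5,0)=26
after path 4 (12→4→8→5→0, push 6): res(5,0)=20
after path 5 (12→7→11→9→5→0, push 3): res(5,0)=17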